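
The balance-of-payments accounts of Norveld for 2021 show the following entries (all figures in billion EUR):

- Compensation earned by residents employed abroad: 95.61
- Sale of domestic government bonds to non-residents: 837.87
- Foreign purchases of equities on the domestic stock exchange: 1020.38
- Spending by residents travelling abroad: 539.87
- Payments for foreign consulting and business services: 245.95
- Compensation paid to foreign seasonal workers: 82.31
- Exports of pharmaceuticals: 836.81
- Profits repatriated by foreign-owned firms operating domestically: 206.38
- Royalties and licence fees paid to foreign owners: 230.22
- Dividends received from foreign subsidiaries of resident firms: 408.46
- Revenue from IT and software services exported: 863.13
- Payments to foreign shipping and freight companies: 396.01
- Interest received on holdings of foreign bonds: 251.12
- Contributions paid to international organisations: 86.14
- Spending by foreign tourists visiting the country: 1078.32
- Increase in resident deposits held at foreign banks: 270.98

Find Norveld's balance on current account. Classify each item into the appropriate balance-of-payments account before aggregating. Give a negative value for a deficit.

Goods: 836.81
Services: 1078.32 - 245.95 - 539.87 + 863.13 - 396.01 - 230.22 = 529.40
Primary income: -82.31 + 251.12 - 206.38 + 408.46 + 95.61 = 466.50
Secondary income: -86.14
Current account = 836.81 + 529.40 + 466.50 + (-86.14) = 1746.57
(Excluded from the current account — financial account: sale of domestic government bonds to non-residents 837.87, foreign purchases of equities on the domestic stock exchange 1020.38, increase in resident deposits held at foreign banks 270.98.)

1746.57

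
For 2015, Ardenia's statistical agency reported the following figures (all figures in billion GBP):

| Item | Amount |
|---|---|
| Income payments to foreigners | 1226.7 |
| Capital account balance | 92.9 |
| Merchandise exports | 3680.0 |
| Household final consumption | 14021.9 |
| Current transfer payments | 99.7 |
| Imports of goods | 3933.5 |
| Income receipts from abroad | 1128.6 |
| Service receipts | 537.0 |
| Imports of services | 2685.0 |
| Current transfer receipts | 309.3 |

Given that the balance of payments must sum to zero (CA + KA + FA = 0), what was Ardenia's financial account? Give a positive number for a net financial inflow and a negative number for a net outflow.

2197.1

Goods balance = 3680.0 - 3933.5 = -253.5
Services balance = 537.0 - 2685.0 = -2148.0
Trade balance (goods + services) = -253.5 + (-2148.0) = -2401.5
Net primary income = 1128.6 - 1226.7 = -98.1
Net secondary income = 309.3 - 99.7 = 209.6
Current account = -2401.5 + (-98.1) + 209.6 = -2290.0
Financial account = -(-2290.0 + 92.9) = 2197.1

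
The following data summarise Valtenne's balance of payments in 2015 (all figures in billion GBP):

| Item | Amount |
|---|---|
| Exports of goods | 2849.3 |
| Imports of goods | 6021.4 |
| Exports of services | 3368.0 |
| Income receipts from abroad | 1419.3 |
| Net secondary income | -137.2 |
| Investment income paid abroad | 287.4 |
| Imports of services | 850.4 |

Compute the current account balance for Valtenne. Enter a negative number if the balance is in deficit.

Goods balance = 2849.3 - 6021.4 = -3172.1
Services balance = 3368.0 - 850.4 = 2517.6
Trade balance (goods + services) = -3172.1 + 2517.6 = -654.5
Net primary income = 1419.3 - 287.4 = 1131.9
Net secondary income = -137.2
Current account = -654.5 + 1131.9 + (-137.2) = 340.2

340.2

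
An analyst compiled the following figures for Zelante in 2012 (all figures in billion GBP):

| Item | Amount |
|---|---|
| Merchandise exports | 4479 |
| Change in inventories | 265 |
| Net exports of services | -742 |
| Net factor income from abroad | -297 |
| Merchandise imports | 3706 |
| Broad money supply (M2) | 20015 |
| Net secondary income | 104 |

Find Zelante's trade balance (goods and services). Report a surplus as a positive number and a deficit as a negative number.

31

Goods balance = 4479 - 3706 = 773
Services balance = -742
Trade balance (goods + services) = 773 + (-742) = 31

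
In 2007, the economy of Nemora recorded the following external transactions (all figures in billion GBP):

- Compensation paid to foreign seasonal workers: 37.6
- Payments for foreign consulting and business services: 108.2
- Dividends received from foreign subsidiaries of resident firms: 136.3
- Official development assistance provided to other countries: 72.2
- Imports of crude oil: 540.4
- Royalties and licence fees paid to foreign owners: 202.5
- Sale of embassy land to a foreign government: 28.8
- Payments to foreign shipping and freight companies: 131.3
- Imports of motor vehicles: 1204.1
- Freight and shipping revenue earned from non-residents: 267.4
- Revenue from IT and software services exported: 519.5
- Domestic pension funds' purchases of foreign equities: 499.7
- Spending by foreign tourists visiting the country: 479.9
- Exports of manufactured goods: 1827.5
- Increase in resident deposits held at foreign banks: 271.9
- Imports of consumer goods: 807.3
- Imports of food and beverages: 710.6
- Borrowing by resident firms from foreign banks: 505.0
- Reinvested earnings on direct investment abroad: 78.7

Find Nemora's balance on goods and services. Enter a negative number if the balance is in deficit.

Goods: -807.3 - 710.6 - 540.4 + 1827.5 - 1204.1 = -1434.9
Services: -108.2 - 131.3 - 202.5 + 479.9 + 519.5 + 267.4 = 824.8
Trade balance = -1434.9 + 824.8 = -610.1
(Excluded from the trade balance — primary income: compensation paid to foreign seasonal workers 37.6, dividends received from foreign subsidiaries of resident firms 136.3, reinvested earnings on direct investment abroad 78.7; secondary income: official development assistance provided to other countries 72.2; capital account: sale of embassy land to a foreign government 28.8; financial account: domestic pension funds' purchases of foreign equities 499.7, increase in resident deposits held at foreign banks 271.9, borrowing by resident firms from foreign banks 505.0.)

-610.1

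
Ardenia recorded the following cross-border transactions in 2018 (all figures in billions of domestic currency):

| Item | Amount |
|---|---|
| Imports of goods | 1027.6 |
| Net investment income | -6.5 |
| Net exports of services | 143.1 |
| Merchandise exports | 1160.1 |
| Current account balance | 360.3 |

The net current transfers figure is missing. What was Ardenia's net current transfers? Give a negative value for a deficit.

91.2

Current account = goods balance + services balance + net primary income + net secondary income
Sum of the known components = 269.1
Net current transfers = CA - (known components) = 360.3 - 269.1 = 91.2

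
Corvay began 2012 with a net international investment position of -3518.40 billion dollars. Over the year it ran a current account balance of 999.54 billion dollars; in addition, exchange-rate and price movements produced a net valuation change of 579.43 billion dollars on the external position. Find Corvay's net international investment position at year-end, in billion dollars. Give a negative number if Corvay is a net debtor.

Change in NIIP = current account + net valuation change = 999.54 + 579.43 = 1578.97
End-of-year NIIP = -3518.40 + 1578.97 = -1939.43

-1939.43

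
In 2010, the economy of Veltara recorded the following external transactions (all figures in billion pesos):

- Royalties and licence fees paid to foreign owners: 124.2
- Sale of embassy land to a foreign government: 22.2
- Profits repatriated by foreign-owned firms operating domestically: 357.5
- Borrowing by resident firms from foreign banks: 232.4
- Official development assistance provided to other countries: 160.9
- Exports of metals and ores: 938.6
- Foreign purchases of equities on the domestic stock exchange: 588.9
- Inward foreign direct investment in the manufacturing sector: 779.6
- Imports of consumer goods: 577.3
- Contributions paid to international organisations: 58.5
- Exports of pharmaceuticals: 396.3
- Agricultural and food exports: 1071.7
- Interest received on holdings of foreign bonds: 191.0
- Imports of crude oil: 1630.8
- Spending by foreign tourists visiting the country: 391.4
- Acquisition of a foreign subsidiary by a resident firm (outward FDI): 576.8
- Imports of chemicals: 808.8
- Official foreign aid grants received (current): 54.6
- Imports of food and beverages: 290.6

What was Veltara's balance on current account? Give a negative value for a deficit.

-965.0

Goods: 396.3 + 938.6 - 290.6 - 1630.8 - 577.3 - 808.8 + 1071.7 = -900.9
Services: -124.2 + 391.4 = 267.2
Primary income: -357.5 + 191.0 = -166.5
Secondary income: -58.5 - 160.9 + 54.6 = -164.8
Current account = (-900.9) + 267.2 + (-166.5) + (-164.8) = -965.0
(Excluded from the current account — capital account: sale of embassy land to a foreign government 22.2; financial account: borrowing by resident firms from foreign banks 232.4, foreign purchases of equities on the domestic stock exchange 588.9, inward foreign direct investment in the manufacturing sector 779.6, acquisition of a foreign subsidiary by a resident firm (outward FDI) 576.8.)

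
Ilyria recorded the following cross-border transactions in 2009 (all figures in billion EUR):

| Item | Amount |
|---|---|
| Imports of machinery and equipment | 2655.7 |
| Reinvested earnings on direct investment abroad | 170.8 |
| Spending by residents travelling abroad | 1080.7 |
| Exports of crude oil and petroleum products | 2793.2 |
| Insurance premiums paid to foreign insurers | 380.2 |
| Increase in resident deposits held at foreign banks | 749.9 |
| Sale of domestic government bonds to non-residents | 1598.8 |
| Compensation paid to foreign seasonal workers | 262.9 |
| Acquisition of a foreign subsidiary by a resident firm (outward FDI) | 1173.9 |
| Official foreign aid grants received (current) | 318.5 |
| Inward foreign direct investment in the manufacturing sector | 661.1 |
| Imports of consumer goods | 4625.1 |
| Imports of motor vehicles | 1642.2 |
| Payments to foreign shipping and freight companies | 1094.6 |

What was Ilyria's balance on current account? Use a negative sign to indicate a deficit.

-8458.9

Goods: -4625.1 - 2655.7 + 2793.2 - 1642.2 = -6129.8
Services: -1080.7 - 380.2 - 1094.6 = -2555.5
Primary income: 170.8 - 262.9 = -92.1
Secondary income: 318.5
Current account = (-6129.8) + (-2555.5) + (-92.1) + 318.5 = -8458.9
(Excluded from the current account — financial account: increase in resident deposits held at foreign banks 749.9, sale of domestic government bonds to non-residents 1598.8, acquisition of a foreign subsidiary by a resident firm (outward FDI) 1173.9, inward foreign direct investment in the manufacturing sector 661.1.)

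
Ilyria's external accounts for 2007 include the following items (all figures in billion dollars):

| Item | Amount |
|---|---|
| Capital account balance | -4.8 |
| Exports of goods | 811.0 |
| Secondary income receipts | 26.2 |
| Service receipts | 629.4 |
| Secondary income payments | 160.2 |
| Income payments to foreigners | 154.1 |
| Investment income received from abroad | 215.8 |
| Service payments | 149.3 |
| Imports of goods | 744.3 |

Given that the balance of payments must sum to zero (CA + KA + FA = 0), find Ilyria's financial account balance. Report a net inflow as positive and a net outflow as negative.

-469.7

Goods balance = 811.0 - 744.3 = 66.7
Services balance = 629.4 - 149.3 = 480.1
Trade balance (goods + services) = 66.7 + 480.1 = 546.8
Net primary income = 215.8 - 154.1 = 61.7
Net secondary income = 26.2 - 160.2 = -134.0
Current account = 546.8 + 61.7 + (-134.0) = 474.5
Financial account = -(474.5 + (-4.8)) = -469.7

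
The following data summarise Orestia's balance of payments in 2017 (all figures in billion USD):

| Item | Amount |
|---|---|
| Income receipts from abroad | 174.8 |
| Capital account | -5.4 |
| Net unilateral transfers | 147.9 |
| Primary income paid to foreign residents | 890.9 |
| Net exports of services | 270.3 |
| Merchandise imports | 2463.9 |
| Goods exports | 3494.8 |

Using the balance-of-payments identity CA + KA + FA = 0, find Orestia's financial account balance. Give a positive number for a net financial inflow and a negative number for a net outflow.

Goods balance = 3494.8 - 2463.9 = 1030.9
Services balance = 270.3
Trade balance (goods + services) = 1030.9 + 270.3 = 1301.2
Net primary income = 174.8 - 890.9 = -716.1
Net secondary income = 147.9
Current account = 1301.2 + (-716.1) + 147.9 = 733.0
Financial account = -(733.0 + (-5.4)) = -727.6

-727.6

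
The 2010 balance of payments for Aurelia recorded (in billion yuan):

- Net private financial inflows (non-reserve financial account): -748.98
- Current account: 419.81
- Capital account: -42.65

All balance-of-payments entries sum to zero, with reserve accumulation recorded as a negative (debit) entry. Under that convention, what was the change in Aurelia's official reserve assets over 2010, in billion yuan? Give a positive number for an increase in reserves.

Official reserve transactions balance = -(419.81 + (-42.65) + (-748.98)) = 371.82
An accumulation of reserves is recorded as a debit (negative entry), so the change in the stock of reserves is the negative of that balance.
Change in official reserves = -(371.82) = -371.82

-371.82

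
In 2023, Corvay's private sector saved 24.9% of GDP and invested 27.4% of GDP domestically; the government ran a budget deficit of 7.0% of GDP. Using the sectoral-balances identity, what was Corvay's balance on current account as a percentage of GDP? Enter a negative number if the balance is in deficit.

By the sectoral-balances identity, CA = (S_private - I) + (T - G).
Private balance = 24.9 - 27.4 = -2.5
Government balance (T - G) = -7.0
CA = -2.5 + (-7.0) = -9.5

-9.5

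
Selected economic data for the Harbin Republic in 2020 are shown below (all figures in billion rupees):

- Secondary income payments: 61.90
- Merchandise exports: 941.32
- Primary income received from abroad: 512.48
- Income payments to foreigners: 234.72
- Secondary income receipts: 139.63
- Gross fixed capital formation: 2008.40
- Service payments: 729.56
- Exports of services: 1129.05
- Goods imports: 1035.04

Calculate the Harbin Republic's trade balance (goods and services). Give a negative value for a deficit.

305.77

Goods balance = 941.32 - 1035.04 = -93.72
Services balance = 1129.05 - 729.56 = 399.49
Trade balance (goods + services) = -93.72 + 399.49 = 305.77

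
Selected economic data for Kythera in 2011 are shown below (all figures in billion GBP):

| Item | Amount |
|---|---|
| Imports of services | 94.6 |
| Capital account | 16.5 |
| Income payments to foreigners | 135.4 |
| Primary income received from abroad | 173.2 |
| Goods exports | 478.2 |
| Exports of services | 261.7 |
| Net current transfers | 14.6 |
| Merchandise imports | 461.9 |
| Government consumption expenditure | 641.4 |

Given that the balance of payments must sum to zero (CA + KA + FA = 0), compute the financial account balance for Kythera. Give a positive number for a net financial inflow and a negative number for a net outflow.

-252.3

Goods balance = 478.2 - 461.9 = 16.3
Services balance = 261.7 - 94.6 = 167.1
Trade balance (goods + services) = 16.3 + 167.1 = 183.4
Net primary income = 173.2 - 135.4 = 37.8
Net secondary income = 14.6
Current account = 183.4 + 37.8 + 14.6 = 235.8
Financial account = -(235.8 + 16.5) = -252.3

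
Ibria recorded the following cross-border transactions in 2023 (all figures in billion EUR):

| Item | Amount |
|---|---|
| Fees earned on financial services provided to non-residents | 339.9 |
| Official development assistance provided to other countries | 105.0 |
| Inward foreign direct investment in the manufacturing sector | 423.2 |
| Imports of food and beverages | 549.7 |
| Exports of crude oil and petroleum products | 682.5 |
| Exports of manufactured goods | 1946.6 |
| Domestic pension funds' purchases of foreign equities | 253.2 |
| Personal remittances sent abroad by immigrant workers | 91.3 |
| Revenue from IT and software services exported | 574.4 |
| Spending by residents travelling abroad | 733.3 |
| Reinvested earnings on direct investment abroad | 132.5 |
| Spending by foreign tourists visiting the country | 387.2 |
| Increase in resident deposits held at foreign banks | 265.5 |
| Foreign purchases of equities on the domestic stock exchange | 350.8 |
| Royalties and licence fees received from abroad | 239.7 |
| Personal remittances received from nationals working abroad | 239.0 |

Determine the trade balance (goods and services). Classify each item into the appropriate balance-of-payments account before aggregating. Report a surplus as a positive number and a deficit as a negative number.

2887.3

Goods: 1946.6 - 549.7 + 682.5 = 2079.4
Services: 239.7 + 387.2 - 733.3 + 574.4 + 339.9 = 807.9
Trade balance = 2079.4 + 807.9 = 2887.3
(Excluded from the trade balance — secondary income: official development assistance provided to other countries 105.0, personal remittances sent abroad by immigrant workers 91.3, personal remittances received from nationals working abroad 239.0; financial account: inward foreign direct investment in the manufacturing sector 423.2, domestic pension funds' purchases of foreign equities 253.2, increase in resident deposits held at foreign banks 265.5, foreign purchases of equities on the domestic stock exchange 350.8; primary income: reinvested earnings on direct investment abroad 132.5.)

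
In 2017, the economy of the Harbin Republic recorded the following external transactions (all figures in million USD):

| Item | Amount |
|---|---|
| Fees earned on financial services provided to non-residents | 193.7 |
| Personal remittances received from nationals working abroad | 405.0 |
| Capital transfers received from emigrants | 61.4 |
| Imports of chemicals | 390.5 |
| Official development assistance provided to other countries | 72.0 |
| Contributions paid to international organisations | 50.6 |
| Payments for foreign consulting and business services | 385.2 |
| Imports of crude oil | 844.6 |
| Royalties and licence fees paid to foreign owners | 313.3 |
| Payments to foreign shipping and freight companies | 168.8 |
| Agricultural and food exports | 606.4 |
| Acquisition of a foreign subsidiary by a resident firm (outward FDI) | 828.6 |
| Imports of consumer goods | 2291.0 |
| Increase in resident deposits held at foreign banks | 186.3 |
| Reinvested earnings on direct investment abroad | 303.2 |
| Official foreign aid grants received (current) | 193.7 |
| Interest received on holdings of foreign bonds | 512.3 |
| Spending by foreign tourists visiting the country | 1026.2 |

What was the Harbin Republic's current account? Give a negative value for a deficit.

-1275.5

Goods: -844.6 - 2291.0 + 606.4 - 390.5 = -2919.7
Services: -168.8 - 385.2 - 313.3 + 1026.2 + 193.7 = 352.6
Primary income: 303.2 + 512.3 = 815.5
Secondary income: -50.6 + 193.7 - 72.0 + 405.0 = 476.1
Current account = (-2919.7) + 352.6 + 815.5 + 476.1 = -1275.5
(Excluded from the current account — capital account: capital transfers received from emigrants 61.4; financial account: acquisition of a foreign subsidiary by a resident firm (outward FDI) 828.6, increase in resident deposits held at foreign banks 186.3.)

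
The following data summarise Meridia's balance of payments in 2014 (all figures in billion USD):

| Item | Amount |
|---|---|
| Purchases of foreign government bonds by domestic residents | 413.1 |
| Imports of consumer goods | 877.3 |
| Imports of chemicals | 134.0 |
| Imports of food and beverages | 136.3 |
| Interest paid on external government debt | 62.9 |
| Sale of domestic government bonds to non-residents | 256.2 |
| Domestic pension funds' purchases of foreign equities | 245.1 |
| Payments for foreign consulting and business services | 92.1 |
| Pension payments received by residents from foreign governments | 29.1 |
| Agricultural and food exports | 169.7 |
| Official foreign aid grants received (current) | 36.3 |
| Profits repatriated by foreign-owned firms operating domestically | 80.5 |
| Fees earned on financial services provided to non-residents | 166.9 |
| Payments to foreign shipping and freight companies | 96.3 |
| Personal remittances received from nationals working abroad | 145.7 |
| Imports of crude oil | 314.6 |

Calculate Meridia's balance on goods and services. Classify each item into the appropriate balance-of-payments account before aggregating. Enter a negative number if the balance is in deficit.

-1314.0

Goods: -877.3 - 314.6 - 136.3 - 134.0 + 169.7 = -1292.5
Services: -96.3 + 166.9 - 92.1 = -21.5
Trade balance = -1292.5 + (-21.5) = -1314.0
(Excluded from the trade balance — financial account: purchases of foreign government bonds by domestic residents 413.1, sale of domestic government bonds to non-residents 256.2, domestic pension funds' purchases of foreign equities 245.1; primary income: interest paid on external government debt 62.9, profits repatriated by foreign-owned firms operating domestically 80.5; secondary income: pension payments received by residents from foreign governments 29.1, official foreign aid grants received (current) 36.3, personal remittances received from nationals working abroad 145.7.)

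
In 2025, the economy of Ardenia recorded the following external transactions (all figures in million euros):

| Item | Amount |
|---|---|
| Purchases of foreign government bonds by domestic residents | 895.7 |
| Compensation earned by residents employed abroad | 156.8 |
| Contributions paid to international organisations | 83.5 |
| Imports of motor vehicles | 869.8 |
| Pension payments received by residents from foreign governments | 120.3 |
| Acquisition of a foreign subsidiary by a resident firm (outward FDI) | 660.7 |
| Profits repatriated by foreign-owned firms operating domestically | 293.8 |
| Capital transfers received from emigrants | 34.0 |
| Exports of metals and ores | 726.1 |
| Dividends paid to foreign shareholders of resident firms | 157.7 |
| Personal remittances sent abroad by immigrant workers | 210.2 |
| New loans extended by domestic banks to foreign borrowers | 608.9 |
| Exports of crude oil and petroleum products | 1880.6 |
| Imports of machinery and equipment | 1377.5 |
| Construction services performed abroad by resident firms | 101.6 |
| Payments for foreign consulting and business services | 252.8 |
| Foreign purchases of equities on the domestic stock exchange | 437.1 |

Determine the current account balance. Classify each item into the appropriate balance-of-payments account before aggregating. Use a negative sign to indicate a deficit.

Goods: 1880.6 - 869.8 + 726.1 - 1377.5 = 359.4
Services: 101.6 - 252.8 = -151.2
Primary income: -293.8 - 157.7 + 156.8 = -294.7
Secondary income: -210.2 + 120.3 - 83.5 = -173.4
Current account = 359.4 + (-151.2) + (-294.7) + (-173.4) = -259.9
(Excluded from the current account — financial account: purchases of foreign government bonds by domestic residents 895.7, acquisition of a foreign subsidiary by a resident firm (outward FDI) 660.7, new loans extended by domestic banks to foreign borrowers 608.9, foreign purchases of equities on the domestic stock exchange 437.1; capital account: capital transfers received from emigrants 34.0.)

-259.9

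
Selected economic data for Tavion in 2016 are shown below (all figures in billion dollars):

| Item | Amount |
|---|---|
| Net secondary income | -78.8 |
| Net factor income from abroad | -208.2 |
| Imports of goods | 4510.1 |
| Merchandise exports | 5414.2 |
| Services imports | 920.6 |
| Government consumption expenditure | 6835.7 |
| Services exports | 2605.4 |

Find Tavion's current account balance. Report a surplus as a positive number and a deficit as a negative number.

Goods balance = 5414.2 - 4510.1 = 904.1
Services balance = 2605.4 - 920.6 = 1684.8
Trade balance (goods + services) = 904.1 + 1684.8 = 2588.9
Net primary income = -208.2
Net secondary income = -78.8
Current account = 2588.9 + (-208.2) + (-78.8) = 2301.9

2301.9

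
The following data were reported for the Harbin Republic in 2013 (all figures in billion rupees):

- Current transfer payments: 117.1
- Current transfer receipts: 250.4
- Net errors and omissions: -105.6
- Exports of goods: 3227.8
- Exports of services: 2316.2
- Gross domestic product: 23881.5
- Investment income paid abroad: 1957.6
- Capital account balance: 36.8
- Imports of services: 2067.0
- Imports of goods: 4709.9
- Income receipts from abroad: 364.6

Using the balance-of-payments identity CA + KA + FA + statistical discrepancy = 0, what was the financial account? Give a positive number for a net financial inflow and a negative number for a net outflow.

Goods balance = 3227.8 - 4709.9 = -1482.1
Services balance = 2316.2 - 2067.0 = 249.2
Trade balance (goods + services) = -1482.1 + 249.2 = -1232.9
Net primary income = 364.6 - 1957.6 = -1593.0
Net secondary income = 250.4 - 117.1 = 133.3
Current account = -1232.9 + (-1593.0) + 133.3 = -2692.6
Financial account = -(-2692.6 + 36.8 + (-105.6)) = 2761.4

2761.4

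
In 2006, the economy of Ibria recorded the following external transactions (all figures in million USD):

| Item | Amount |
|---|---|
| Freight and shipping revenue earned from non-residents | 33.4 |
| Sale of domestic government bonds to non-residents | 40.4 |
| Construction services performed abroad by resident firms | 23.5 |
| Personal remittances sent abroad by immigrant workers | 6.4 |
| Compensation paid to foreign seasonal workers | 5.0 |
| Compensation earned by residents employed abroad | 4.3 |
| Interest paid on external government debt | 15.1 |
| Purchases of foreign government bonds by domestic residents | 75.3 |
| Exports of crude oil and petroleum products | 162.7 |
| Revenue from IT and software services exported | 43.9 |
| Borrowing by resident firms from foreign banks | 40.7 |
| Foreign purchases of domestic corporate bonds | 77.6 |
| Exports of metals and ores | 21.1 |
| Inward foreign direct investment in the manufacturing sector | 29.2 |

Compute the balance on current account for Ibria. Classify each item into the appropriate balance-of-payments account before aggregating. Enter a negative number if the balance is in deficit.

Goods: 162.7 + 21.1 = 183.8
Services: 33.4 + 43.9 + 23.5 = 100.8
Primary income: 4.3 - 5.0 - 15.1 = -15.8
Secondary income: -6.4
Current account = 183.8 + 100.8 + (-15.8) + (-6.4) = 262.4
(Excluded from the current account — financial account: sale of domestic government bonds to non-residents 40.4, purchases of foreign government bonds by domestic residents 75.3, borrowing by resident firms from foreign banks 40.7, foreign purchases of domestic corporate bonds 77.6, inward foreign direct investment in the manufacturing sector 29.2.)

262.4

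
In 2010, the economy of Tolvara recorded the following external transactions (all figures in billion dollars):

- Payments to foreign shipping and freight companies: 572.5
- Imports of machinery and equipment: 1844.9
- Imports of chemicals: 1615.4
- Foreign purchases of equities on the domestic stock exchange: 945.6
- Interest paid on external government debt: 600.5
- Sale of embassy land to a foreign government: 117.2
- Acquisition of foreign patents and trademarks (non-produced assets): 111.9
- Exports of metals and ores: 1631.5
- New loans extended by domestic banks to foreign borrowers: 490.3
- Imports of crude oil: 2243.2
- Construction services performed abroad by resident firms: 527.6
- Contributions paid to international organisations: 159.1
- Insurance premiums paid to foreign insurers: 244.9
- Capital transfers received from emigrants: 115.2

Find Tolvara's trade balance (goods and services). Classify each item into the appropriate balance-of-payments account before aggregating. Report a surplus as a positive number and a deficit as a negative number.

Goods: -1615.4 + 1631.5 - 2243.2 - 1844.9 = -4072.0
Services: -572.5 - 244.9 + 527.6 = -289.8
Trade balance = -4072.0 + (-289.8) = -4361.8
(Excluded from the trade balance — financial account: foreign purchases of equities on the domestic stock exchange 945.6, new loans extended by domestic banks to foreign borrowers 490.3; primary income: interest paid on external government debt 600.5; capital account: sale of embassy land to a foreign government 117.2, acquisition of foreign patents and trademarks (non-produced assets) 111.9, capital transfers received from emigrants 115.2; secondary income: contributions paid to international organisations 159.1.)

-4361.8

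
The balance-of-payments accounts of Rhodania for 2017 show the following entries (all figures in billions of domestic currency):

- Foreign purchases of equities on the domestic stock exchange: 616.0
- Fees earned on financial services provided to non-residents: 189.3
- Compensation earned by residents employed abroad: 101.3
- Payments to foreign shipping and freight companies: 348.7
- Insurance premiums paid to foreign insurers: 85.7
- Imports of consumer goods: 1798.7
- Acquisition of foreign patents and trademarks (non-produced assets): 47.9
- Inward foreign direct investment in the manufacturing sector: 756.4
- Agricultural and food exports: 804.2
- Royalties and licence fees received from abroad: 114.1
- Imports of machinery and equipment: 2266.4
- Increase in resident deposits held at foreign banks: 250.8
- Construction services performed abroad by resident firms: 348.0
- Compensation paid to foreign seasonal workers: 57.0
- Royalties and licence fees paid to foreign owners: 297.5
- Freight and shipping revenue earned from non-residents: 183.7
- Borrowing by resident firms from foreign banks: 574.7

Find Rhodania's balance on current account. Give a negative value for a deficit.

Goods: 804.2 - 1798.7 - 2266.4 = -3260.9
Services: 189.3 - 297.5 - 85.7 + 114.1 - 348.7 + 348.0 + 183.7 = 103.2
Primary income: -57.0 + 101.3 = 44.3
Current account = (-3260.9) + 103.2 + 44.3 = -3113.4
(Excluded from the current account — financial account: foreign purchases of equities on the domestic stock exchange 616.0, inward foreign direct investment in the manufacturing sector 756.4, increase in resident deposits held at foreign banks 250.8, borrowing by resident firms from foreign banks 574.7; capital account: acquisition of foreign patents and trademarks (non-produced assets) 47.9.)

-3113.4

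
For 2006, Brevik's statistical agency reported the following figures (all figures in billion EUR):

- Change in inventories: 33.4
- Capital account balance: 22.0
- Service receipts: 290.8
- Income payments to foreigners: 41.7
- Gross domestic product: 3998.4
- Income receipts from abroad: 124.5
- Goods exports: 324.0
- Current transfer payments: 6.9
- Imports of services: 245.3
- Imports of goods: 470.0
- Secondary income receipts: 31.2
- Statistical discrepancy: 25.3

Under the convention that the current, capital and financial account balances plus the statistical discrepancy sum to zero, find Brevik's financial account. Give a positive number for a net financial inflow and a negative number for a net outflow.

Goods balance = 324.0 - 470.0 = -146.0
Services balance = 290.8 - 245.3 = 45.5
Trade balance (goods + services) = -146.0 + 45.5 = -100.5
Net primary income = 124.5 - 41.7 = 82.8
Net secondary income = 31.2 - 6.9 = 24.3
Current account = -100.5 + 82.8 + 24.3 = 6.6
Financial account = -(6.6 + 22.0 + 25.3) = -53.9

-53.9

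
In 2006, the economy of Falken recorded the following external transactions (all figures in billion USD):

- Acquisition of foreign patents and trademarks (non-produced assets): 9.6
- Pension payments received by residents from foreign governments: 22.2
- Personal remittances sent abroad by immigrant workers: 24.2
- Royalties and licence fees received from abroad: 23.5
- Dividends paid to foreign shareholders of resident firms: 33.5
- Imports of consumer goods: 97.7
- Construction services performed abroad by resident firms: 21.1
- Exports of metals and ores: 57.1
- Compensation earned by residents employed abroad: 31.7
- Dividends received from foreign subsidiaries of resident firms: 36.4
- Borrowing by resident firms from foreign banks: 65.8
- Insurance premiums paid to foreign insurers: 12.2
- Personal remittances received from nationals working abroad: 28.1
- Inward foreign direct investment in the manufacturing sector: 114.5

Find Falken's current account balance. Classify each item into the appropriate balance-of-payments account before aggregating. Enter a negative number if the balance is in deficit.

Goods: 57.1 - 97.7 = -40.6
Services: -12.2 + 21.1 + 23.5 = 32.4
Primary income: 31.7 - 33.5 + 36.4 = 34.6
Secondary income: 28.1 + 22.2 - 24.2 = 26.1
Current account = (-40.6) + 32.4 + 34.6 + 26.1 = 52.5
(Excluded from the current account — capital account: acquisition of foreign patents and trademarks (non-produced assets) 9.6; financial account: borrowing by resident firms from foreign banks 65.8, inward foreign direct investment in the manufacturing sector 114.5.)

52.5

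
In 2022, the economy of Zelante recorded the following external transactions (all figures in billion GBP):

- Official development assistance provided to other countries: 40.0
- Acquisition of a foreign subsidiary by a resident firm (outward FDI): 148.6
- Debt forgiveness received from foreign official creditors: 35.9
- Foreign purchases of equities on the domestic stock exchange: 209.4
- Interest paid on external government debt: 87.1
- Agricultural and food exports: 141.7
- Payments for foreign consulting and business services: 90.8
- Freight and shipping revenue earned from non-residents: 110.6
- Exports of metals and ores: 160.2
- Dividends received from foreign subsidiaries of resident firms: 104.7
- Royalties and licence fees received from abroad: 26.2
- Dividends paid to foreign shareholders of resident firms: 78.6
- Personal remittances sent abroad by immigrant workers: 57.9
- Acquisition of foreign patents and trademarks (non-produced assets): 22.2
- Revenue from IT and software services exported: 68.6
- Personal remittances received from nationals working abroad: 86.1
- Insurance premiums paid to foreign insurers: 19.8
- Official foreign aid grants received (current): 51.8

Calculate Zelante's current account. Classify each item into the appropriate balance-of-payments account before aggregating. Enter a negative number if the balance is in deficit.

Goods: 141.7 + 160.2 = 301.9
Services: 68.6 - 19.8 - 90.8 + 26.2 + 110.6 = 94.8
Primary income: 104.7 - 78.6 - 87.1 = -61.0
Secondary income: 51.8 + 86.1 - 40.0 - 57.9 = 40.0
Current account = 301.9 + 94.8 + (-61.0) + 40.0 = 375.7
(Excluded from the current account — financial account: acquisition of a foreign subsidiary by a resident firm (outward FDI) 148.6, foreign purchases of equities on the domestic stock exchange 209.4; capital account: debt forgiveness received from foreign official creditors 35.9, acquisition of foreign patents and trademarks (non-produced assets) 22.2.)

375.7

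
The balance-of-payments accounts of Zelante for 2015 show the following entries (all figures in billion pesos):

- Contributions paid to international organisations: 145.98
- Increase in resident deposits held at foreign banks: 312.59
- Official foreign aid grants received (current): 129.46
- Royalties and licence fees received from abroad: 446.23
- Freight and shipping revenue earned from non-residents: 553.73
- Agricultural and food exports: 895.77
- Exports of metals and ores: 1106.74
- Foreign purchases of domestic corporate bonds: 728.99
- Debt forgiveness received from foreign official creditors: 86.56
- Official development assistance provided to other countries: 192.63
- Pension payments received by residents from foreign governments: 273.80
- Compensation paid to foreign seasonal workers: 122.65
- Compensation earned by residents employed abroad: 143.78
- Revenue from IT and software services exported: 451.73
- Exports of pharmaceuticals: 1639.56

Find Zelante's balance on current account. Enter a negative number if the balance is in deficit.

Goods: 1106.74 + 1639.56 + 895.77 = 3642.07
Services: 451.73 + 446.23 + 553.73 = 1451.69
Primary income: 143.78 - 122.65 = 21.13
Secondary income: -192.63 + 273.80 - 145.98 + 129.46 = 64.65
Current account = 3642.07 + 1451.69 + 21.13 + 64.65 = 5179.54
(Excluded from the current account — financial account: increase in resident deposits held at foreign banks 312.59, foreign purchases of domestic corporate bonds 728.99; capital account: debt forgiveness received from foreign official creditors 86.56.)

5179.54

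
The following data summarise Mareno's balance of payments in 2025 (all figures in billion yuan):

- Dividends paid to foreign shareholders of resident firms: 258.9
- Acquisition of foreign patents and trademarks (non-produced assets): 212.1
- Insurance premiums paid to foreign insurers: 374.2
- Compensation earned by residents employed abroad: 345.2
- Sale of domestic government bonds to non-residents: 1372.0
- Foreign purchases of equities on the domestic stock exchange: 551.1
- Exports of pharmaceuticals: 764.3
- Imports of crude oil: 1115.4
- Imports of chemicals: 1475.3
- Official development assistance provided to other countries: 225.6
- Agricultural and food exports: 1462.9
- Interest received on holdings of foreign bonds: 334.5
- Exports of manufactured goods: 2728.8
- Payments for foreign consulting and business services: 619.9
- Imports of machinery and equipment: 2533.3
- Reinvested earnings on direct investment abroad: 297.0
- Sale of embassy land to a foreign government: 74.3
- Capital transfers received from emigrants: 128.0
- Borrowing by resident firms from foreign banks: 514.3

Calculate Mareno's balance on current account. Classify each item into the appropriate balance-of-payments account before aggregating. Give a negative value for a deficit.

-669.9

Goods: 764.3 - 2533.3 - 1115.4 + 1462.9 - 1475.3 + 2728.8 = -168.0
Services: -619.9 - 374.2 = -994.1
Primary income: -258.9 + 297.0 + 345.2 + 334.5 = 717.8
Secondary income: -225.6
Current account = (-168.0) + (-994.1) + 717.8 + (-225.6) = -669.9
(Excluded from the current account — capital account: acquisition of foreign patents and trademarks (non-produced assets) 212.1, sale of embassy land to a foreign government 74.3, capital transfers received from emigrants 128.0; financial account: sale of domestic government bonds to non-residents 1372.0, foreign purchases of equities on the domestic stock exchange 551.1, borrowing by resident firms from foreign banks 514.3.)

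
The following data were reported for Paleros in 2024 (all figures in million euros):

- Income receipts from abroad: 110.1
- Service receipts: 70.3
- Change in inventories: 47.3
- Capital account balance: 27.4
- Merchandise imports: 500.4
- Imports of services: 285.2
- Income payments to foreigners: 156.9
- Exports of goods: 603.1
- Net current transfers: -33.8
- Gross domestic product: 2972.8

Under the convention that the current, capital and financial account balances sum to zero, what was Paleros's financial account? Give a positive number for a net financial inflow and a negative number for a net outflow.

165.4

Goods balance = 603.1 - 500.4 = 102.7
Services balance = 70.3 - 285.2 = -214.9
Trade balance (goods + services) = 102.7 + (-214.9) = -112.2
Net primary income = 110.1 - 156.9 = -46.8
Net secondary income = -33.8
Current account = -112.2 + (-46.8) + (-33.8) = -192.8
Financial account = -(-192.8 + 27.4) = 165.4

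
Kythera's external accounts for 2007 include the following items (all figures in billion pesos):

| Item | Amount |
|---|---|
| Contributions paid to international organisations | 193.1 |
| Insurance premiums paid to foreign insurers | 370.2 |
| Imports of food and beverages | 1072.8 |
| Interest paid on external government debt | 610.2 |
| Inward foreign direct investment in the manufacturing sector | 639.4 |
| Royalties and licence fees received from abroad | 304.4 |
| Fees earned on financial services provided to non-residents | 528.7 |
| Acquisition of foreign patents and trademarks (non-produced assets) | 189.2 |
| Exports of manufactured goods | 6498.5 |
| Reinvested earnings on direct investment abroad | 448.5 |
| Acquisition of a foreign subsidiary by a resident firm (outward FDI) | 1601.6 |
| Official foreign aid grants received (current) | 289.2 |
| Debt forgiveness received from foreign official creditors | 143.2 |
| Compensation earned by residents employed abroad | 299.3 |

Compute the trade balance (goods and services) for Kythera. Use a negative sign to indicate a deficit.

5888.6

Goods: 6498.5 - 1072.8 = 5425.7
Services: -370.2 + 528.7 + 304.4 = 462.9
Trade balance = 5425.7 + 462.9 = 5888.6
(Excluded from the trade balance — secondary income: contributions paid to international organisations 193.1, official foreign aid grants received (current) 289.2; primary income: interest paid on external government debt 610.2, reinvested earnings on direct investment abroad 448.5, compensation earned by residents employed abroad 299.3; financial account: inward foreign direct investment in the manufacturing sector 639.4, acquisition of a foreign subsidiary by a resident firm (outward FDI) 1601.6; capital account: acquisition of foreign patents and trademarks (non-produced assets) 189.2, debt forgiveness received from foreign official creditors 143.2.)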